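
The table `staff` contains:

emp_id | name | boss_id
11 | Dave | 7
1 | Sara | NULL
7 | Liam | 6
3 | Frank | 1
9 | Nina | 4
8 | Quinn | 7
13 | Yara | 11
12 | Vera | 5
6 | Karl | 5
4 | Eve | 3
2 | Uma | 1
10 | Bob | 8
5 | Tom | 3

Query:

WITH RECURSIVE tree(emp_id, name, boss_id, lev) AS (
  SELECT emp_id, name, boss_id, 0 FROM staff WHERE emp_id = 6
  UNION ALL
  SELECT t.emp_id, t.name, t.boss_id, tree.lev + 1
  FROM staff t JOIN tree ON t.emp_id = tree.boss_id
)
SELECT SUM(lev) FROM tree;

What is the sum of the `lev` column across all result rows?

Base: emp_id=6 (Karl), boss_id=5, lev 0.
Iteration 1: join on emp_id=5 -> Tom (id 5, boss_id=3, lev 1).
Iteration 2: join on emp_id=3 -> Frank (id 3, boss_id=1, lev 2).
Iteration 3: join on emp_id=1 -> Sara (id 1, boss_id=NULL, lev 3).
Iteration 4: boss_id is NULL; no match; recursion stops.
SUM(lev) = 0 + 1 + 2 + 3 = 6.

6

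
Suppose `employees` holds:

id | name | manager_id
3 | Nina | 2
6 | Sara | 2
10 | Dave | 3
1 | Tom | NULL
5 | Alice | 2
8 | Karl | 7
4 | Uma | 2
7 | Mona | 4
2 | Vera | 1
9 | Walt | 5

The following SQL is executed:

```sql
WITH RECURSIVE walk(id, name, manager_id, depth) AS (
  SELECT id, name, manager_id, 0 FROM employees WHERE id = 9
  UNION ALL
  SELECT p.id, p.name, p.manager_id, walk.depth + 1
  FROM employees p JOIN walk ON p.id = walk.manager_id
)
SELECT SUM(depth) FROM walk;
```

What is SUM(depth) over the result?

Base: id=9 (Walt), manager_id=5, depth 0.
Iteration 1: join on id=5 -> Alice (id 5, manager_id=2, depth 1).
Iteration 2: join on id=2 -> Vera (id 2, manager_id=1, depth 2).
Iteration 3: join on id=1 -> Tom (id 1, manager_id=NULL, depth 3).
Iteration 4: manager_id is NULL; no match; recursion stops.
SUM(depth) = 0 + 1 + 2 + 3 = 6.

6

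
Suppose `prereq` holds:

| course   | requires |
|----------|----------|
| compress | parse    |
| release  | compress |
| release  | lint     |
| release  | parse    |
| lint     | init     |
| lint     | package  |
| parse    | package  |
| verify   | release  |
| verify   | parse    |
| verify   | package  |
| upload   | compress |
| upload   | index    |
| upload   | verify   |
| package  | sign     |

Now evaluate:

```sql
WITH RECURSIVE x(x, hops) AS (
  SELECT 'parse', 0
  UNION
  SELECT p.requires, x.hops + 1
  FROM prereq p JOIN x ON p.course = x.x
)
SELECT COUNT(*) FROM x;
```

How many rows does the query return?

3

Base: (parse, hops=0).
Iteration 1: edges from {parse} -> (package, hops=1).
Iteration 2: edges from {package} -> (sign, hops=2).
Iteration 3: no outgoing edges from {sign}; recursion stops.
Total rows emitted: 3.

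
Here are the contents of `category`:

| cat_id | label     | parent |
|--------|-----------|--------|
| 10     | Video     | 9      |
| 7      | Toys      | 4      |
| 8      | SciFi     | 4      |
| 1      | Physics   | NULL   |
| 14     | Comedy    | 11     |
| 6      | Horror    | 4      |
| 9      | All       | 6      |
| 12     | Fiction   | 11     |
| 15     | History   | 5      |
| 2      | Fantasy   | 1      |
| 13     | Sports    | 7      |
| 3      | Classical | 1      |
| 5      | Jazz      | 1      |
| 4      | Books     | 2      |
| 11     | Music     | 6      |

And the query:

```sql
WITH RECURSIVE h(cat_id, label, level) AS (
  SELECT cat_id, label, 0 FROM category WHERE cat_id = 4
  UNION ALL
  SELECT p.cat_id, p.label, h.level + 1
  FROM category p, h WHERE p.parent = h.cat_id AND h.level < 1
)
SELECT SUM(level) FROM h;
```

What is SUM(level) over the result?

Base: cat_id=4 (Books) at level 0.
Iteration 1: rows with parent in {4} -> Horror (id 6, level 1), Toys (id 7, level 1), SciFi (id 8, level 1).
Iteration 2: level < 1 fails for all current rows; recursion stops.
SUM(level) = 0 + 1 + 1 + 1 = 3.

3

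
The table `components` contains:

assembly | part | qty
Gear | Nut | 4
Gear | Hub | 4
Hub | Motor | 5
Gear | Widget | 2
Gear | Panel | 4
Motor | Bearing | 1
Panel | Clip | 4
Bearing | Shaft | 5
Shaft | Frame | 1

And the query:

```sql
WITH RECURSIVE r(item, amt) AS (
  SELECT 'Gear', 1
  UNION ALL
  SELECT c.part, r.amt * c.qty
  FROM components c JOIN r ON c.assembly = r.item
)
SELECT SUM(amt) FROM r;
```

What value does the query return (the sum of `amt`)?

Base: (Gear, amt=1).
Iteration 1: components of {Gear} -> Hub = 1*4 = 4, Nut = 1*4 = 4, Panel = 1*4 = 4, Widget = 1*2 = 2.
Iteration 2: components of {Hub,Nut,Panel,Widget} -> Clip = 4*4 = 16, Motor = 4*5 = 20.
Iteration 3: components of {Clip,Motor} -> Bearing = 20*1 = 20.
Iteration 4: components of {Bearing} -> Shaft = 20*5 = 100.
Iteration 5: components of {Shaft} -> Frame = 100*1 = 100.
Iteration 6: no further components; recursion stops.
SUM(amt) = 1 + 4 + 4 + 2 + 4 + 20 + 16 + 20 + 100 + 100 = 271.

271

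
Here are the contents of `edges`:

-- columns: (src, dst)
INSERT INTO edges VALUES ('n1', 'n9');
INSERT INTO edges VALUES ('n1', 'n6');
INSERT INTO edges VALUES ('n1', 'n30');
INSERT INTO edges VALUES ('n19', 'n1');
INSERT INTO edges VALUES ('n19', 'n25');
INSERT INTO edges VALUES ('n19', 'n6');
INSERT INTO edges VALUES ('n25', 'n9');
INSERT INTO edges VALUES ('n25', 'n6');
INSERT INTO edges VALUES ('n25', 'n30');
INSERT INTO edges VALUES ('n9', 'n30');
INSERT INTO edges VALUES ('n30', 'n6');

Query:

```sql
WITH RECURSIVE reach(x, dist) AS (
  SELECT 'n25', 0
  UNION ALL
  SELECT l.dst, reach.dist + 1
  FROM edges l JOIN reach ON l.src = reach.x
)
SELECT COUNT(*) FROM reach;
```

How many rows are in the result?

Base: (n25, dist=0).
Iteration 1: edges from {n25} -> (n30, dist=1), (n6, dist=1), (n9, dist=1).
Iteration 2: edges from {n30,n6,n9} -> (n30, dist=2), (n6, dist=2).
Iteration 3: edges from {n30,n6} -> (n6, dist=3).
Iteration 4: no outgoing edges from {n6}; recursion stops.
Total rows emitted: 7.

7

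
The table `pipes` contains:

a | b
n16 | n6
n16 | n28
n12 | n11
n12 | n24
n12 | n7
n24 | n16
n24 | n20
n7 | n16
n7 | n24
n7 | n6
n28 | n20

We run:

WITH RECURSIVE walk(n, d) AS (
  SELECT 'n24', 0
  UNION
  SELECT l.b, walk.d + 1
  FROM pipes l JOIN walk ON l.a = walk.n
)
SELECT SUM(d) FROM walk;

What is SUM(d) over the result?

9

Base: (n24, d=0).
Iteration 1: edges from {n24} -> (n16, d=1), (n20, d=1).
Iteration 2: edges from {n16,n20} -> (n28, d=2), (n6, d=2).
Iteration 3: edges from {n28,n6} -> (n20, d=3).
Iteration 4: no outgoing edges from {n20}; recursion stops.
SUM(d) = 0 + 1 + 1 + 2 + 2 + 3 = 9.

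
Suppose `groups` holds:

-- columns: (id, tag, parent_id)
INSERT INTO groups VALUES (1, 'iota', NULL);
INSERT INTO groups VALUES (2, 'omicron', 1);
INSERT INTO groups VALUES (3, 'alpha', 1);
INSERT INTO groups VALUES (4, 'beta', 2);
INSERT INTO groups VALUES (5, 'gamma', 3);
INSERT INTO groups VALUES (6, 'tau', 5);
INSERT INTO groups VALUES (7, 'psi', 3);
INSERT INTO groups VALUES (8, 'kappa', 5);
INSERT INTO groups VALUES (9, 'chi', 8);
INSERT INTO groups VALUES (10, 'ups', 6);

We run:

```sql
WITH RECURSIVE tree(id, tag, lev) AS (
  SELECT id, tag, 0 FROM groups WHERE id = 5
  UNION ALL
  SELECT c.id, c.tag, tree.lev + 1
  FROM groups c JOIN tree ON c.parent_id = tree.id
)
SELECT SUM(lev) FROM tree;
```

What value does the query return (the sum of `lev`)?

6

Base: id=5 (gamma) at lev 0.
Iteration 1: rows with parent_id in {5} -> tau (id 6, lev 1), kappa (id 8, lev 1).
Iteration 2: rows with parent_id in {6,8} -> chi (id 9, lev 2), ups (id 10, lev 2).
Iteration 3: no rows with parent_id in {9,10}; recursion stops.
SUM(lev) = 0 + 1 + 1 + 2 + 2 = 6.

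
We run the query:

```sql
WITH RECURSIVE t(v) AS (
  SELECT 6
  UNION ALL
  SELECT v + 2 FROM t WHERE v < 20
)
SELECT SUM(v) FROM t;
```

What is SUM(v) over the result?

Base: v=6.
Iteration 1: 6 < 20 holds -> v = 6 + 2 = 8.
Iteration 2: 8 < 20 holds -> v = 8 + 2 = 10.
Iteration 3: 10 < 20 holds -> v = 10 + 2 = 12.
Iteration 4: 12 < 20 holds -> v = 12 + 2 = 14.
Iteration 5: 14 < 20 holds -> v = 14 + 2 = 16.
Iteration 6: 16 < 20 holds -> v = 16 + 2 = 18.
Iteration 7: 18 < 20 holds -> v = 18 + 2 = 20.
Iteration 8: 20 < 20 fails; recursion stops.
SUM(v) = 6 + 8 + 10 + 12 + 14 + 16 + 18 + 20 = 104.

104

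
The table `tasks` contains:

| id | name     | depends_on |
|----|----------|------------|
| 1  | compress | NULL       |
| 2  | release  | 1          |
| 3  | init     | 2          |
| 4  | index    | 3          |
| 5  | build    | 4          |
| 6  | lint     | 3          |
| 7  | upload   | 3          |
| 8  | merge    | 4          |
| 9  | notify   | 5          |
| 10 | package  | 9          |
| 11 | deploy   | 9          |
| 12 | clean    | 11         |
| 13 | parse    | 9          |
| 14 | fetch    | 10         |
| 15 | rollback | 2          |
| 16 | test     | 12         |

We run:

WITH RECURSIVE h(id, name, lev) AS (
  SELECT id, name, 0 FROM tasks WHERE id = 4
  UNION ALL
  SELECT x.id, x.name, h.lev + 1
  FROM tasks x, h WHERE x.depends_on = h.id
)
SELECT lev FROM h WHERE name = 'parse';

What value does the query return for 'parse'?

Base: id=4 (index) at lev 0.
Iteration 1: rows with depends_on in {4} -> build (id 5, lev 1), merge (id 8, lev 1).
Iteration 2: rows with depends_on in {5,8} -> notify (id 9, lev 2).
Iteration 3: rows with depends_on in {9} -> package (id 10, lev 3), deploy (id 11, lev 3), parse (id 13, lev 3).
Iteration 4: rows with depends_on in {10,11,13} -> clean (id 12, lev 4), fetch (id 14, lev 4).
Iteration 5: rows with depends_on in {12,14} -> test (id 16, lev 5).
Iteration 6: no rows with depends_on in {16}; recursion stops.

3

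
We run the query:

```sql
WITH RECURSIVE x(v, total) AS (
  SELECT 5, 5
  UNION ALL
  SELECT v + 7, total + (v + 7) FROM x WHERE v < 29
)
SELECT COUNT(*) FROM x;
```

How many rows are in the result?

Base: v=5, total=5.
Iteration 1: 5 < 29 holds -> v = 5 + 7 = 12, total = 5 + 12 = 17.
Iteration 2: 12 < 29 holds -> v = 12 + 7 = 19, total = 17 + 19 = 36.
Iteration 3: 19 < 29 holds -> v = 19 + 7 = 26, total = 36 + 26 = 62.
Iteration 4: 26 < 29 holds -> v = 26 + 7 = 33, total = 62 + 33 = 95.
Iteration 5: 33 < 29 fails; recursion stops.
Total rows emitted: 5.

5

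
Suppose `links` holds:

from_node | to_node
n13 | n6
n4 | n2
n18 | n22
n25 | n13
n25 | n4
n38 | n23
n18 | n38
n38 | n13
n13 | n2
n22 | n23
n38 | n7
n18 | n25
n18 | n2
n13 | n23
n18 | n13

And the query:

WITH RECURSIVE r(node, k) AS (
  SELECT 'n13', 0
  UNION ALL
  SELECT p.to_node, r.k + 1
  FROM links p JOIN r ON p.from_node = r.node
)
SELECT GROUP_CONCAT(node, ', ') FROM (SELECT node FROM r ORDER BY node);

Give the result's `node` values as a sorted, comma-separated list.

Base: (n13, k=0).
Iteration 1: edges from {n13} -> (n2, k=1), (n23, k=1), (n6, k=1).
Iteration 2: no outgoing edges from {n2,n23,n6}; recursion stops.

n13, n2, n23, n6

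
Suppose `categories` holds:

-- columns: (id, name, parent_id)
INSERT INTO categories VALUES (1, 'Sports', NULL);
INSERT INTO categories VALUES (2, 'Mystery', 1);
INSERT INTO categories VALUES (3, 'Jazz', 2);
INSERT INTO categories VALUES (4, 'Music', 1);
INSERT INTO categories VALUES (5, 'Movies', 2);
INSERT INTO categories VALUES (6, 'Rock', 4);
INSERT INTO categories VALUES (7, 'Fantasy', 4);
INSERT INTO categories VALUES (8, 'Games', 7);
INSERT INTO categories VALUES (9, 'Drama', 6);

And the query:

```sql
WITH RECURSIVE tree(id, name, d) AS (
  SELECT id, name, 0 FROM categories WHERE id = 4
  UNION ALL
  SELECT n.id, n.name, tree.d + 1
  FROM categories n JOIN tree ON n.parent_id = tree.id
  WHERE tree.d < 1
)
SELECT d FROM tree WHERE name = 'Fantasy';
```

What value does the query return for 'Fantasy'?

1

Base: id=4 (Music) at d 0.
Iteration 1: rows with parent_id in {4} -> Rock (id 6, d 1), Fantasy (id 7, d 1).
Iteration 2: d < 1 fails for all current rows; recursion stops.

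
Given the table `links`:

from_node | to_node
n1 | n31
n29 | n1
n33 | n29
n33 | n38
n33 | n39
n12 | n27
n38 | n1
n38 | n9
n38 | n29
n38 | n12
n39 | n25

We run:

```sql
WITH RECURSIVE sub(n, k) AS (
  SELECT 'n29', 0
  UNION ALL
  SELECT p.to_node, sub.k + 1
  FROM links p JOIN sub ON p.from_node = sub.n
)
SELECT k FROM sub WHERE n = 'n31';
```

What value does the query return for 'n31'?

2

Base: (n29, k=0).
Iteration 1: edges from {n29} -> (n1, k=1).
Iteration 2: edges from {n1} -> (n31, k=2).
Iteration 3: no outgoing edges from {n31}; recursion stops.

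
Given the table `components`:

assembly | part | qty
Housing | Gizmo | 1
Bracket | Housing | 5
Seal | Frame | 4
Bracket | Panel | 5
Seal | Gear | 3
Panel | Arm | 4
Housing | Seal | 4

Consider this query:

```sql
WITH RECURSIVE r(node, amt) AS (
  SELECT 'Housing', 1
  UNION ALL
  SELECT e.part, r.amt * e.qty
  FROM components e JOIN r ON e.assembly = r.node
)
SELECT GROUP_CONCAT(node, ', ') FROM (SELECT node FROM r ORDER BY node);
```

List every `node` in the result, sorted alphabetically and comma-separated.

Base: (Housing, amt=1).
Iteration 1: components of {Housing} -> Gizmo = 1*1 = 1, Seal = 1*4 = 4.
Iteration 2: components of {Gizmo,Seal} -> Frame = 4*4 = 16, Gear = 4*3 = 12.
Iteration 3: no further components; recursion stops.

Frame, Gear, Gizmo, Housing, Seal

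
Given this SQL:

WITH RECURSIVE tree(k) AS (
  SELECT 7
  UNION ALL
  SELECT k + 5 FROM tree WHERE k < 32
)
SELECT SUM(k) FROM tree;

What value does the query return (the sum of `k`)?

Base: k=7.
Iteration 1: 7 < 32 holds -> k = 7 + 5 = 12.
Iteration 2: 12 < 32 holds -> k = 12 + 5 = 17.
Iteration 3: 17 < 32 holds -> k = 17 + 5 = 22.
Iteration 4: 22 < 32 holds -> k = 22 + 5 = 27.
Iteration 5: 27 < 32 holds -> k = 27 + 5 = 32.
Iteration 6: 32 < 32 fails; recursion stops.
SUM(k) = 7 + 12 + 17 + 22 + 27 + 32 = 117.

117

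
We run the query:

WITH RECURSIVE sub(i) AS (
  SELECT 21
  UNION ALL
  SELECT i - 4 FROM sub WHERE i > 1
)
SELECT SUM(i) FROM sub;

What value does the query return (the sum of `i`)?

Base: i=21.
Iteration 1: 21 > 1 holds -> i = 21 - 4 = 17.
Iteration 2: 17 > 1 holds -> i = 17 - 4 = 13.
Iteration 3: 13 > 1 holds -> i = 13 - 4 = 9.
Iteration 4: 9 > 1 holds -> i = 9 - 4 = 5.
Iteration 5: 5 > 1 holds -> i = 5 - 4 = 1.
Iteration 6: 1 > 1 fails; recursion stops.
SUM(i) = 21 + 17 + 13 + 9 + 5 + 1 = 66.

66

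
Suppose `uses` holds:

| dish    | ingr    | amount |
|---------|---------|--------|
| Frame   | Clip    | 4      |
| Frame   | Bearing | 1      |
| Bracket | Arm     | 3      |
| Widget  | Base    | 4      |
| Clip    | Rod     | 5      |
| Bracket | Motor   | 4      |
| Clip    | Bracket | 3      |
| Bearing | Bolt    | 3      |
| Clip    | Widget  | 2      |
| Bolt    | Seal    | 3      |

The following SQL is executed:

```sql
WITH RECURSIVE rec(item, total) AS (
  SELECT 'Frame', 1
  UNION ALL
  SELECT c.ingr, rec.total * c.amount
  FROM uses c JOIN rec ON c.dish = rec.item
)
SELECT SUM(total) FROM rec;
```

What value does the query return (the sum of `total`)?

174

Base: (Frame, total=1).
Iteration 1: components of {Frame} -> Bearing = 1*1 = 1, Clip = 1*4 = 4.
Iteration 2: components of {Bearing,Clip} -> Bolt = 1*3 = 3, Bracket = 4*3 = 12, Rod = 4*5 = 20, Widget = 4*2 = 8.
Iteration 3: components of {Bolt,Bracket,Rod,Widget} -> Arm = 12*3 = 36, Base = 8*4 = 32, Motor = 12*4 = 48, Seal = 3*3 = 9.
Iteration 4: no further components; recursion stops.
SUM(total) = 1 + 4 + 1 + 12 + 20 + 8 + 3 + 36 + 48 + 32 + 9 = 174.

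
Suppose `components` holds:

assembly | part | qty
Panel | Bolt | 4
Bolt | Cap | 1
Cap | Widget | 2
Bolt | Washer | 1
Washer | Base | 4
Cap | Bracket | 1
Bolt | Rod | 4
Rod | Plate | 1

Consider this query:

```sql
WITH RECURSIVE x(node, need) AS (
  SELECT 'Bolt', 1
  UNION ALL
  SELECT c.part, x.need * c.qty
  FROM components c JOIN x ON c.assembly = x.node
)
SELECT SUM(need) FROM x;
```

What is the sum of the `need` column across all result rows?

18

Base: (Bolt, need=1).
Iteration 1: components of {Bolt} -> Cap = 1*1 = 1, Rod = 1*4 = 4, Washer = 1*1 = 1.
Iteration 2: components of {Cap,Rod,Washer} -> Base = 1*4 = 4, Bracket = 1*1 = 1, Plate = 4*1 = 4, Widget = 1*2 = 2.
Iteration 3: no further components; recursion stops.
SUM(need) = 1 + 1 + 1 + 4 + 2 + 1 + 4 + 4 = 18.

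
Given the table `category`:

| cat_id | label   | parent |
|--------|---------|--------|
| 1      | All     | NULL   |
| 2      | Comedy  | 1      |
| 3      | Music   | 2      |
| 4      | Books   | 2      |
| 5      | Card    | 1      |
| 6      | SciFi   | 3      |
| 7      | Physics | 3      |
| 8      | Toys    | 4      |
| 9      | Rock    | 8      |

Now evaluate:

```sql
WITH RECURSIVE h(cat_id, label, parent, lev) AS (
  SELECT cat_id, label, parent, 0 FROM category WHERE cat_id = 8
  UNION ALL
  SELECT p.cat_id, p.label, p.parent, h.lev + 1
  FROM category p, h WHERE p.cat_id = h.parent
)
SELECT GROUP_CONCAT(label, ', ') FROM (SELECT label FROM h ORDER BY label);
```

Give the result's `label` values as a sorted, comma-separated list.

All, Books, Comedy, Toys

Base: cat_id=8 (Toys), parent=4, lev 0.
Iteration 1: join on cat_id=4 -> Books (id 4, parent=2, lev 1).
Iteration 2: join on cat_id=2 -> Comedy (id 2, parent=1, lev 2).
Iteration 3: join on cat_id=1 -> All (id 1, parent=NULL, lev 3).
Iteration 4: parent is NULL; no match; recursion stops.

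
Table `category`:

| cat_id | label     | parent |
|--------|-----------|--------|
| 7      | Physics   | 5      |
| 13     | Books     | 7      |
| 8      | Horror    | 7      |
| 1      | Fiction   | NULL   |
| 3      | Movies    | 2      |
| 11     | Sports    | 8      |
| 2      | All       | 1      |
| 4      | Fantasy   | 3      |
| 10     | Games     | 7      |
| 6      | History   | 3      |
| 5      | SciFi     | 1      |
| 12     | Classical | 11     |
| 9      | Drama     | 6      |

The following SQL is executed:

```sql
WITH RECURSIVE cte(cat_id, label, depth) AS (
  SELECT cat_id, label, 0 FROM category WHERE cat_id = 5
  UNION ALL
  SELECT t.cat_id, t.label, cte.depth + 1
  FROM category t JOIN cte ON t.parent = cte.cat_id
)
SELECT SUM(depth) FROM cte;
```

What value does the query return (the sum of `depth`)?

Base: cat_id=5 (SciFi) at depth 0.
Iteration 1: rows with parent in {5} -> Physics (id 7, depth 1).
Iteration 2: rows with parent in {7} -> Horror (id 8, depth 2), Games (id 10, depth 2), Books (id 13, depth 2).
Iteration 3: rows with parent in {8,10,13} -> Sports (id 11, depth 3).
Iteration 4: rows with parent in {11} -> Classical (id 12, depth 4).
Iteration 5: no rows with parent in {12}; recursion stops.
SUM(depth) = 0 + 1 + 2 + 2 + 2 + 3 + 4 = 14.

14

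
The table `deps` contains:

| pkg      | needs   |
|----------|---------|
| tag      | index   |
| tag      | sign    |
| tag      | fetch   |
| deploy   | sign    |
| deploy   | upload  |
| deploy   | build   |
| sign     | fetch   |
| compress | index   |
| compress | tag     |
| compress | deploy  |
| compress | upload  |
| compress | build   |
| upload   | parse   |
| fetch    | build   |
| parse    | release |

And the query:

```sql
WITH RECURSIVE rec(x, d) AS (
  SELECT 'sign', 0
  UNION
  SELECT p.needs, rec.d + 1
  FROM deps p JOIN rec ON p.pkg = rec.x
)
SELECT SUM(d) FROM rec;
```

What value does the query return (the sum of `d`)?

Base: (sign, d=0).
Iteration 1: edges from {sign} -> (fetch, d=1).
Iteration 2: edges from {fetch} -> (build, d=2).
Iteration 3: no outgoing edges from {build}; recursion stops.
SUM(d) = 0 + 1 + 2 = 3.

3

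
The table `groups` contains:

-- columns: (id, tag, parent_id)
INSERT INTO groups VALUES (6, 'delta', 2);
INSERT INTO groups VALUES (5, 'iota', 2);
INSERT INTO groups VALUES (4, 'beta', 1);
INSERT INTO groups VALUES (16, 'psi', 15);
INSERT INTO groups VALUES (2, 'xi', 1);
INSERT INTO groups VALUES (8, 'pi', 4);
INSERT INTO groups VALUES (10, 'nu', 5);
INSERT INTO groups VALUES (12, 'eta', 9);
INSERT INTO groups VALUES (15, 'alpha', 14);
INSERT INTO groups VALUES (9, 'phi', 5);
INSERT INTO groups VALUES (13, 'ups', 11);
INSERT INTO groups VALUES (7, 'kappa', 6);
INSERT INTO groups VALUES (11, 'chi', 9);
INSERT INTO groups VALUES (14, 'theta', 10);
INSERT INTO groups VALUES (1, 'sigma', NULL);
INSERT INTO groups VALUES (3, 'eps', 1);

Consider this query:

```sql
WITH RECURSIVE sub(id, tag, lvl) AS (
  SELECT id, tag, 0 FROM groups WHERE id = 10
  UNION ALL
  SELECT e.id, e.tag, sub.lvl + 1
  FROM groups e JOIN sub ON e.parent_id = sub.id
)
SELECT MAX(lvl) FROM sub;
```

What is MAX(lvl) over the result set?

Base: id=10 (nu) at lvl 0.
Iteration 1: rows with parent_id in {10} -> theta (id 14, lvl 1).
Iteration 2: rows with parent_id in {14} -> alpha (id 15, lvl 2).
Iteration 3: rows with parent_id in {15} -> psi (id 16, lvl 3).
Iteration 4: no rows with parent_id in {16}; recursion stops.
lvl values: 0, 1, 2, 3; the maximum is 3.

3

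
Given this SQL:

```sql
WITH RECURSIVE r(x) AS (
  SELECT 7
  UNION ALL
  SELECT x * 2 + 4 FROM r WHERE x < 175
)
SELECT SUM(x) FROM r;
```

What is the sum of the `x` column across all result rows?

Base: x=7.
Iteration 1: 7 < 175 holds -> x = 7 * 2 + 4 = 18.
Iteration 2: 18 < 175 holds -> x = 18 * 2 + 4 = 40.
Iteration 3: 40 < 175 holds -> x = 40 * 2 + 4 = 84.
Iteration 4: 84 < 175 holds -> x = 84 * 2 + 4 = 172.
Iteration 5: 172 < 175 holds -> x = 172 * 2 + 4 = 348.
Iteration 6: 348 < 175 fails; recursion stops.
SUM(x) = 7 + 18 + 40 + 84 + 172 + 348 = 669.

669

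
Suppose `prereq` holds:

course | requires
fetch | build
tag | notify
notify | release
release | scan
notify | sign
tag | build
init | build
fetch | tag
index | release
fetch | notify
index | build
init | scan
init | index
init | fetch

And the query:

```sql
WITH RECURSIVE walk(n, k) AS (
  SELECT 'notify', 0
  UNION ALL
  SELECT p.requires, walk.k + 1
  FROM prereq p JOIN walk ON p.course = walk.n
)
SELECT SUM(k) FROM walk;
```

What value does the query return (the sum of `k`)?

4

Base: (notify, k=0).
Iteration 1: edges from {notify} -> (release, k=1), (sign, k=1).
Iteration 2: edges from {release,sign} -> (scan, k=2).
Iteration 3: no outgoing edges from {scan}; recursion stops.
SUM(k) = 0 + 1 + 1 + 2 = 4.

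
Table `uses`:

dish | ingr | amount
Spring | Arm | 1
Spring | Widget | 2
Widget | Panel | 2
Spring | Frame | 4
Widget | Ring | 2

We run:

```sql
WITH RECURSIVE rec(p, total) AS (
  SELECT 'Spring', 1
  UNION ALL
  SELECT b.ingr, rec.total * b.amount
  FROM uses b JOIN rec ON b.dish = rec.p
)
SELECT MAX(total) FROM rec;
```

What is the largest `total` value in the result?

Base: (Spring, total=1).
Iteration 1: components of {Spring} -> Arm = 1*1 = 1, Frame = 1*4 = 4, Widget = 1*2 = 2.
Iteration 2: components of {Arm,Frame,Widget} -> Panel = 2*2 = 4, Ring = 2*2 = 4.
Iteration 3: no further components; recursion stops.
total values: 1, 1, 2, 4, 4, 4; the maximum is 4.

4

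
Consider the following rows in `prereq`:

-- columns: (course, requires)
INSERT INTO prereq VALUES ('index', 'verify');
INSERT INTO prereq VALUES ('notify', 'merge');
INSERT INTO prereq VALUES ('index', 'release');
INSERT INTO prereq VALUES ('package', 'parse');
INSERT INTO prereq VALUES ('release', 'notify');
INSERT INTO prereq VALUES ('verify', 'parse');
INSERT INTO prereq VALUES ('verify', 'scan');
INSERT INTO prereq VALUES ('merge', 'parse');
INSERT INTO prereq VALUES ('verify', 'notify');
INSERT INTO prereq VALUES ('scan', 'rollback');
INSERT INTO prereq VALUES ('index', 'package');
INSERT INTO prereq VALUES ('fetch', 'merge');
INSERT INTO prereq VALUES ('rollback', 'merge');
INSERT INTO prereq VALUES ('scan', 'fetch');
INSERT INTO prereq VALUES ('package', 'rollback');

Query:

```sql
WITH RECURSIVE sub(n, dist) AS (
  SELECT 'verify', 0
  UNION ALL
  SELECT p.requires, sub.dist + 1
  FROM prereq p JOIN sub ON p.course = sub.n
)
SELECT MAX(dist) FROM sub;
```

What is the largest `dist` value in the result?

4

Base: (verify, dist=0).
Iteration 1: edges from {verify} -> (notify, dist=1), (parse, dist=1), (scan, dist=1).
Iteration 2: edges from {notify,parse,scan} -> (fetch, dist=2), (merge, dist=2), (rollback, dist=2).
Iteration 3: edges from {fetch,merge,rollback} -> (merge, dist=3) x2, (parse, dist=3). [UNION ALL keeps all 3 new rows, including repeats]
Iteration 4: edges from {merge,parse} -> (parse, dist=4) x2. [UNION ALL keeps all 2 new rows, including repeats]
Iteration 5: no outgoing edges from {parse}; recursion stops.
dist values: 0, 1, 1, 1, 2, 2, 2, 3, 3, 3, 4, 4; the maximum is 4.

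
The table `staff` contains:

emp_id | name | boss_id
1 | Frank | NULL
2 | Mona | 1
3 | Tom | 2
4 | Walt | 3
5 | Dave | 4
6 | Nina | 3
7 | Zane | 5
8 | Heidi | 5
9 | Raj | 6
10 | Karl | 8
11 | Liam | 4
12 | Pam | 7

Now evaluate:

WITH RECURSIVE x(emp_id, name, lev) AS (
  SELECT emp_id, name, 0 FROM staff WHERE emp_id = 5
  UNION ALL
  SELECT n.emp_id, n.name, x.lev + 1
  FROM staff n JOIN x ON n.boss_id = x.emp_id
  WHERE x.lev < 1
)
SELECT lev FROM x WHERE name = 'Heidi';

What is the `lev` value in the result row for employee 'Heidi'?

1

Base: emp_id=5 (Dave) at lev 0.
Iteration 1: rows with boss_id in {5} -> Zane (id 7, lev 1), Heidi (id 8, lev 1).
Iteration 2: lev < 1 fails for all current rows; recursion stops.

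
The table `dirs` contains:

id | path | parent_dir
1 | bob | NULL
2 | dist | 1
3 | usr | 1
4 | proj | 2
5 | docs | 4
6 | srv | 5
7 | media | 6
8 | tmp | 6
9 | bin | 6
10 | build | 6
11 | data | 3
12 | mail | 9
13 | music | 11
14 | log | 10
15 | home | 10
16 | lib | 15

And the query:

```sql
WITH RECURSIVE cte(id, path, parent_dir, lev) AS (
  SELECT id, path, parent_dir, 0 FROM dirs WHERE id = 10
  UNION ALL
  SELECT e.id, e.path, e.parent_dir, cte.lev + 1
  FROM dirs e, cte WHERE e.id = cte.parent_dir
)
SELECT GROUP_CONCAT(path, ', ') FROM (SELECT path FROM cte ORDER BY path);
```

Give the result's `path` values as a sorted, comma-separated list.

Base: id=10 (build), parent_dir=6, lev 0.
Iteration 1: join on id=6 -> srv (id 6, parent_dir=5, lev 1).
Iteration 2: join on id=5 -> docs (id 5, parent_dir=4, lev 2).
Iteration 3: join on id=4 -> proj (id 4, parent_dir=2, lev 3).
Iteration 4: join on id=2 -> dist (id 2, parent_dir=1, lev 4).
Iteration 5: join on id=1 -> bob (id 1, parent_dir=NULL, lev 5).
Iteration 6: parent_dir is NULL; no match; recursion stops.

bob, build, dist, docs, proj, srv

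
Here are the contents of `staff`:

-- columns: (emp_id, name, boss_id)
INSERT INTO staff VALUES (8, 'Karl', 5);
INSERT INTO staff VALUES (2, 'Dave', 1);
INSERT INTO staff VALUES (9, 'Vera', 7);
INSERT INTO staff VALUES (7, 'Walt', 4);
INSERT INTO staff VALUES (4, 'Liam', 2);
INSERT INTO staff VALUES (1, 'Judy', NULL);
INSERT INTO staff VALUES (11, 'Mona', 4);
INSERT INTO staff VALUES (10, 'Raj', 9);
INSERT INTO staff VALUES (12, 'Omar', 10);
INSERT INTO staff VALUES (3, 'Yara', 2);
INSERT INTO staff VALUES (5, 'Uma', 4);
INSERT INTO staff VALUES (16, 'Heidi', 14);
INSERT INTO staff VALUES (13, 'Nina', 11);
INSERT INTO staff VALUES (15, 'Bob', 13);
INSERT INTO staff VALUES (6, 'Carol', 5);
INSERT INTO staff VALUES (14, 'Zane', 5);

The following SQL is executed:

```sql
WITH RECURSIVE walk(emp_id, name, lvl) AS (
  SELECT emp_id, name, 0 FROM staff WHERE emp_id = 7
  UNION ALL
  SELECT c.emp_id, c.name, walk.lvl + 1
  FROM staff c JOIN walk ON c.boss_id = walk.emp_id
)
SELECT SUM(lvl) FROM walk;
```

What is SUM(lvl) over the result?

6

Base: emp_id=7 (Walt) at lvl 0.
Iteration 1: rows with boss_id in {7} -> Vera (id 9, lvl 1).
Iteration 2: rows with boss_id in {9} -> Raj (id 10, lvl 2).
Iteration 3: rows with boss_id in {10} -> Omar (id 12, lvl 3).
Iteration 4: no rows with boss_id in {12}; recursion stops.
SUM(lvl) = 0 + 1 + 2 + 3 = 6.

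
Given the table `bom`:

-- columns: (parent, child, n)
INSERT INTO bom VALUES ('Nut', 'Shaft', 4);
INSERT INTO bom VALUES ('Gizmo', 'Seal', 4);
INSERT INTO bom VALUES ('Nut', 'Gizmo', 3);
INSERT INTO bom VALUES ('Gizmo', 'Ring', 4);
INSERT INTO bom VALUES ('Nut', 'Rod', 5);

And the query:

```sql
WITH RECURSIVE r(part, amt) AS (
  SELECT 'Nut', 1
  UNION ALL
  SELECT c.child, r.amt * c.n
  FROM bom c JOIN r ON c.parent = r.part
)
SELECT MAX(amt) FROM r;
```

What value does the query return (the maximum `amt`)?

12

Base: (Nut, amt=1).
Iteration 1: components of {Nut} -> Gizmo = 1*3 = 3, Rod = 1*5 = 5, Shaft = 1*4 = 4.
Iteration 2: components of {Gizmo,Rod,Shaft} -> Ring = 3*4 = 12, Seal = 3*4 = 12.
Iteration 3: no further components; recursion stops.
amt values: 1, 3, 5, 4, 12, 12; the maximum is 12.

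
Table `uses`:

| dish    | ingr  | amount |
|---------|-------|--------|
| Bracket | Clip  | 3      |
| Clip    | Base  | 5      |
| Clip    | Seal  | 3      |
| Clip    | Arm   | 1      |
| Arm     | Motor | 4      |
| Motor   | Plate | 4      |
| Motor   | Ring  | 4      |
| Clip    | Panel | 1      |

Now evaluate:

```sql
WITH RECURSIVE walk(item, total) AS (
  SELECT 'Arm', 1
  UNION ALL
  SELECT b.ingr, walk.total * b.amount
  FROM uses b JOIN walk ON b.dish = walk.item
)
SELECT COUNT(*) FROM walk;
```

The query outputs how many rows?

Base: (Arm, total=1).
Iteration 1: components of {Arm} -> Motor = 1*4 = 4.
Iteration 2: components of {Motor} -> Plate = 4*4 = 16, Ring = 4*4 = 16.
Iteration 3: no further components; recursion stops.
Total rows emitted: 4.

4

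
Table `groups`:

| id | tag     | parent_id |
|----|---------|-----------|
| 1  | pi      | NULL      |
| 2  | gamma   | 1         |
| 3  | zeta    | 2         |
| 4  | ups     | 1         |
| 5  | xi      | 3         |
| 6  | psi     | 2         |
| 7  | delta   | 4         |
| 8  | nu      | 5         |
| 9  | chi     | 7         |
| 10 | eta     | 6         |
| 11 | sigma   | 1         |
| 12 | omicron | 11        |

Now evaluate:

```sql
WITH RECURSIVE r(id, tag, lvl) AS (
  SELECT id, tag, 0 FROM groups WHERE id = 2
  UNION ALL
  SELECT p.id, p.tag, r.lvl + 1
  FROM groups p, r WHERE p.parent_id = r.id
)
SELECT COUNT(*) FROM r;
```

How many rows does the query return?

Base: id=2 (gamma) at lvl 0.
Iteration 1: rows with parent_id in {2} -> zeta (id 3, lvl 1), psi (id 6, lvl 1).
Iteration 2: rows with parent_id in {3,6} -> xi (id 5, lvl 2), eta (id 10, lvl 2).
Iteration 3: rows with parent_id in {5,10} -> nu (id 8, lvl 3).
Iteration 4: no rows with parent_id in {8}; recursion stops.
Total rows emitted: 6.

6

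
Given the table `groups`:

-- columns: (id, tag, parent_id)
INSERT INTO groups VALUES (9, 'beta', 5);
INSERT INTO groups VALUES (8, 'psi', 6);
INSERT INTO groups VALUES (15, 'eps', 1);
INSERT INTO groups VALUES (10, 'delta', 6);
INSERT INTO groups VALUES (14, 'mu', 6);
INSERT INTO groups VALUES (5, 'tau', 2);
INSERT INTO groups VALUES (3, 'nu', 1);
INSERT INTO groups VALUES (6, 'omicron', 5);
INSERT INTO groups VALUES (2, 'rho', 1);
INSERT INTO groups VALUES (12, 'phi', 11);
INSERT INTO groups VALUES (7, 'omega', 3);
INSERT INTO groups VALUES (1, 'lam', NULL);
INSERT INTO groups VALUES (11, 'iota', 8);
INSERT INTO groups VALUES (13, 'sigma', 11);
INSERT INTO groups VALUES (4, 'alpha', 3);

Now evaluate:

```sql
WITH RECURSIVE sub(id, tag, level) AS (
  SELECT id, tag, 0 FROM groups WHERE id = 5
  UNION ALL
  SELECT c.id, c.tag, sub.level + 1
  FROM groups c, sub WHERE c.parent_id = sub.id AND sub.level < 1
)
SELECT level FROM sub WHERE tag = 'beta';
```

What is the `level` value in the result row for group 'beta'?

Base: id=5 (tau) at level 0.
Iteration 1: rows with parent_id in {5} -> omicron (id 6, level 1), beta (id 9, level 1).
Iteration 2: level < 1 fails for all current rows; recursion stops.

1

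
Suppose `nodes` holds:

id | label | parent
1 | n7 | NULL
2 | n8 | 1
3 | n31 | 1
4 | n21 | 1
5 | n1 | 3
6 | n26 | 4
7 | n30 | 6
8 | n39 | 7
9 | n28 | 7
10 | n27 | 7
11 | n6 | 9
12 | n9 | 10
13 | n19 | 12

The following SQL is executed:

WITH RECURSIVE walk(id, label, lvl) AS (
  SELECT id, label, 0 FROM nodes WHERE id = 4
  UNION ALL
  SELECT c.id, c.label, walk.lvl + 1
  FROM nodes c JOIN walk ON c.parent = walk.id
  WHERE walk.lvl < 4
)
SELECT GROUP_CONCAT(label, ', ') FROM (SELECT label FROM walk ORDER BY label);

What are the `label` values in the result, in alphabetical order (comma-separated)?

Base: id=4 (n21) at lvl 0.
Iteration 1: rows with parent in {4} -> n26 (id 6, lvl 1).
Iteration 2: rows with parent in {6} -> n30 (id 7, lvl 2).
Iteration 3: rows with parent in {7} -> n39 (id 8, lvl 3), n28 (id 9, lvl 3), n27 (id 10, lvl 3).
Iteration 4: rows with parent in {8,9,10} -> n6 (id 11, lvl 4), n9 (id 12, lvl 4).
Iteration 5: lvl < 4 fails for all current rows; recursion stops.

n21, n26, n27, n28, n30, n39, n6, n9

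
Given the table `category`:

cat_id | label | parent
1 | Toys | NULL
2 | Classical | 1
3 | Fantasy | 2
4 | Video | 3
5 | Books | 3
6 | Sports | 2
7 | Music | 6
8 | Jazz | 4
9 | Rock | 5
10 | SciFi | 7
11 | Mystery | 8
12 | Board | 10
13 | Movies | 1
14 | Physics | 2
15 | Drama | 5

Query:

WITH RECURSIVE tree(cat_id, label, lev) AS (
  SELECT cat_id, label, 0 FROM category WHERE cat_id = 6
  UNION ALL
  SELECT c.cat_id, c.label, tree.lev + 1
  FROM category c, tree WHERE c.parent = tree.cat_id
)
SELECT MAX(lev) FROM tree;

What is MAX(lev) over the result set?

3

Base: cat_id=6 (Sports) at lev 0.
Iteration 1: rows with parent in {6} -> Music (id 7, lev 1).
Iteration 2: rows with parent in {7} -> SciFi (id 10, lev 2).
Iteration 3: rows with parent in {10} -> Board (id 12, lev 3).
Iteration 4: no rows with parent in {12}; recursion stops.
lev values: 0, 1, 2, 3; the maximum is 3.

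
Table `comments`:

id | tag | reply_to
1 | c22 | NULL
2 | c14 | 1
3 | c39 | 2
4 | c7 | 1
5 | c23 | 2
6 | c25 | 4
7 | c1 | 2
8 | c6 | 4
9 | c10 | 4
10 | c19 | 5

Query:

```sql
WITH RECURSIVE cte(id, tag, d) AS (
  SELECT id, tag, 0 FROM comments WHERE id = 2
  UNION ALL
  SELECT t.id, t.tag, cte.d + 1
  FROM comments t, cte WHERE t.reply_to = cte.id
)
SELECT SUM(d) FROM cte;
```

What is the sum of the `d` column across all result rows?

5

Base: id=2 (c14) at d 0.
Iteration 1: rows with reply_to in {2} -> c39 (id 3, d 1), c23 (id 5, d 1), c1 (id 7, d 1).
Iteration 2: rows with reply_to in {3,5,7} -> c19 (id 10, d 2).
Iteration 3: no rows with reply_to in {10}; recursion stops.
SUM(d) = 0 + 1 + 1 + 1 + 2 = 5.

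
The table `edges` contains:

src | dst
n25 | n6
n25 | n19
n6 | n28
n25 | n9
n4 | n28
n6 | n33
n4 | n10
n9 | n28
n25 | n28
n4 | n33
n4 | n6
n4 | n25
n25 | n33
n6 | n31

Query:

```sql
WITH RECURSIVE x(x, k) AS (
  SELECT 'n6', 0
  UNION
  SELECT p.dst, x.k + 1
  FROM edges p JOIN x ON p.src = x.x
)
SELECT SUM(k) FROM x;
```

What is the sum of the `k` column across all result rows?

3

Base: (n6, k=0).
Iteration 1: edges from {n6} -> (n28, k=1), (n31, k=1), (n33, k=1).
Iteration 2: no outgoing edges from {n28,n31,n33}; recursion stops.
SUM(k) = 0 + 1 + 1 + 1 = 3.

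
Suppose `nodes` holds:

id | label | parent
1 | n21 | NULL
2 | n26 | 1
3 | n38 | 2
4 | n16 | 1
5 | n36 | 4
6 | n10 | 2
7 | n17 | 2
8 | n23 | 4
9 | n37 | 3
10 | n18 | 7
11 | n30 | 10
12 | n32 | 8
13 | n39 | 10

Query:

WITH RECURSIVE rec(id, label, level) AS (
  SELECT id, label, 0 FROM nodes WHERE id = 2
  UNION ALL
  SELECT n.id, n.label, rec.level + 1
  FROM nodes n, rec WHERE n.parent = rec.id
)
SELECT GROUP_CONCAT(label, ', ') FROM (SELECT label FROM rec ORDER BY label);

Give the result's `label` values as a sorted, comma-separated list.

Base: id=2 (n26) at level 0.
Iteration 1: rows with parent in {2} -> n38 (id 3, level 1), n10 (id 6, level 1), n17 (id 7, level 1).
Iteration 2: rows with parent in {3,6,7} -> n37 (id 9, level 2), n18 (id 10, level 2).
Iteration 3: rows with parent in {9,10} -> n30 (id 11, level 3), n39 (id 13, level 3).
Iteration 4: no rows with parent in {11,13}; recursion stops.

n10, n17, n18, n26, n30, n37, n38, n39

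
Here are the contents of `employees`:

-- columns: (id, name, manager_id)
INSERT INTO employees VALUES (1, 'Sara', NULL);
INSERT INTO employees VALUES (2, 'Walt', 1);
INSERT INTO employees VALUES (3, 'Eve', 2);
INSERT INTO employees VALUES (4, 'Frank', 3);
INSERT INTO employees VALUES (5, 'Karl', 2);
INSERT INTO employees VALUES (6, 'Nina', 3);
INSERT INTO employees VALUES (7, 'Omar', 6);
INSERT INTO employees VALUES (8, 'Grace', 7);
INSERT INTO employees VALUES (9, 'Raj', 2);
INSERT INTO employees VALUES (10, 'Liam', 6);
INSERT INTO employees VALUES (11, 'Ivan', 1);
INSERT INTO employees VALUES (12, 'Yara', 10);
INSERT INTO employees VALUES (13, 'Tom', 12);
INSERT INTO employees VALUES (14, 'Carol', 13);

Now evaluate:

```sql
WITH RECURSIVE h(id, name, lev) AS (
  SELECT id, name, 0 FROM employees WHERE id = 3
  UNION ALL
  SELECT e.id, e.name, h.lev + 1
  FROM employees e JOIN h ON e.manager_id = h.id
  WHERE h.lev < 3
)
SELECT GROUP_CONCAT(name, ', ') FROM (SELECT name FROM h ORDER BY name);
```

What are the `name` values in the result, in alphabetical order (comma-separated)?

Eve, Frank, Grace, Liam, Nina, Omar, Yara

Base: id=3 (Eve) at lev 0.
Iteration 1: rows with manager_id in {3} -> Frank (id 4, lev 1), Nina (id 6, lev 1).
Iteration 2: rows with manager_id in {4,6} -> Omar (id 7, lev 2), Liam (id 10, lev 2).
Iteration 3: rows with manager_id in {7,10} -> Grace (id 8, lev 3), Yara (id 12, lev 3).
Iteration 4: lev < 3 fails for all current rows; recursion stops.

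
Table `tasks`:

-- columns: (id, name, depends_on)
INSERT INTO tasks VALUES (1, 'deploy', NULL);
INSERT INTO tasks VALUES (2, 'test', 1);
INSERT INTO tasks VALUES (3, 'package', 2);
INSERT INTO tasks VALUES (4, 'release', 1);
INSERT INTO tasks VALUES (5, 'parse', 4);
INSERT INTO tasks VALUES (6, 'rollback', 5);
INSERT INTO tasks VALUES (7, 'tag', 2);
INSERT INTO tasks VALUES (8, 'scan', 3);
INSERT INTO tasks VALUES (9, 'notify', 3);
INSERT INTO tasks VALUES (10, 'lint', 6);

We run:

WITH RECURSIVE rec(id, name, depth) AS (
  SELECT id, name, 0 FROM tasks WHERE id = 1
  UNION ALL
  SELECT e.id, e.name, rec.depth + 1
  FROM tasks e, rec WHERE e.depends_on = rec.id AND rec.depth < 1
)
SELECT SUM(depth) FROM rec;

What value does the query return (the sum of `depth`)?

2

Base: id=1 (deploy) at depth 0.
Iteration 1: rows with depends_on in {1} -> test (id 2, depth 1), release (id 4, depth 1).
Iteration 2: depth < 1 fails for all current rows; recursion stops.
SUM(depth) = 0 + 1 + 1 = 2.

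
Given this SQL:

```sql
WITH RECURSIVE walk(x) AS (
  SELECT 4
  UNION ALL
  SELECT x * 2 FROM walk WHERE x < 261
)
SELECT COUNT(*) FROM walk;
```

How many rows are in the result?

Base: x=4.
Iteration 1: 4 < 261 holds -> x = 4 * 2 = 8.
Iteration 2: 8 < 261 holds -> x = 8 * 2 = 16.
Iteration 3: 16 < 261 holds -> x = 16 * 2 = 32.
Iteration 4: 32 < 261 holds -> x = 32 * 2 = 64.
Iteration 5: 64 < 261 holds -> x = 64 * 2 = 128.
Iteration 6: 128 < 261 holds -> x = 128 * 2 = 256.
Iteration 7: 256 < 261 holds -> x = 256 * 2 = 512.
Iteration 8: 512 < 261 fails; recursion stops.
Total rows emitted: 8.

8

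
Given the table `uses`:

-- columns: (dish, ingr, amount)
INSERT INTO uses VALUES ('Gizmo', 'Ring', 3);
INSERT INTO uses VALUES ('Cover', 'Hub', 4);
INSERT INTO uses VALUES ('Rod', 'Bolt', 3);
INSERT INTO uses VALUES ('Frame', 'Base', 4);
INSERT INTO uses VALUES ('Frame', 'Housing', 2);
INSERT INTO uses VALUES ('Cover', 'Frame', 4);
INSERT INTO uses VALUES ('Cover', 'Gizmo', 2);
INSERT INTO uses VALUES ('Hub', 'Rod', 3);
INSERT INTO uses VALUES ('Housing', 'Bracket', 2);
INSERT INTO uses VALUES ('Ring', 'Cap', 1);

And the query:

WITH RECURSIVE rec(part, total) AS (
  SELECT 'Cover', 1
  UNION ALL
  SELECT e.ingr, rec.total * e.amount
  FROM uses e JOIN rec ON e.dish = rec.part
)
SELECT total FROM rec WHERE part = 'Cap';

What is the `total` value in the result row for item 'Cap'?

Base: (Cover, total=1).
Iteration 1: components of {Cover} -> Frame = 1*4 = 4, Gizmo = 1*2 = 2, Hub = 1*4 = 4.
Iteration 2: components of {Frame,Gizmo,Hub} -> Base = 4*4 = 16, Housing = 4*2 = 8, Ring = 2*3 = 6, Rod = 4*3 = 12.
Iteration 3: components of {Base,Housing,Ring,Rod} -> Bolt = 12*3 = 36, Bracket = 8*2 = 16, Cap = 6*1 = 6.
Iteration 4: no further components; recursion stops.

6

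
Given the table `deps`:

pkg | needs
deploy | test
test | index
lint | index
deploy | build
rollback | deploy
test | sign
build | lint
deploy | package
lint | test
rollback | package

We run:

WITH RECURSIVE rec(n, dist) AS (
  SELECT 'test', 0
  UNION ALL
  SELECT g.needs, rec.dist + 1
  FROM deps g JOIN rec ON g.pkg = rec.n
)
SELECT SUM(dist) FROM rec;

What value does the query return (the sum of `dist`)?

2

Base: (test, dist=0).
Iteration 1: edges from {test} -> (index, dist=1), (sign, dist=1).
Iteration 2: no outgoing edges from {index,sign}; recursion stops.
SUM(dist) = 0 + 1 + 1 = 2.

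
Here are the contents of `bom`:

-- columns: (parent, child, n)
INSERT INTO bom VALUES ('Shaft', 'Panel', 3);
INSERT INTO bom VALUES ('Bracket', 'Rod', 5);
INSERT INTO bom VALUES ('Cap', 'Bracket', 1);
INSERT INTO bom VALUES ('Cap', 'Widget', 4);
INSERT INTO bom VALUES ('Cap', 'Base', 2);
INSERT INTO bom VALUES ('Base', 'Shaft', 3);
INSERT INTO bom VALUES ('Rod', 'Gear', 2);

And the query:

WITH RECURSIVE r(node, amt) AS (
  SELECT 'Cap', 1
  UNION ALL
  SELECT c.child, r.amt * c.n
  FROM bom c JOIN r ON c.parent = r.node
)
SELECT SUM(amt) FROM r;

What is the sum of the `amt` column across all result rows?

47

Base: (Cap, amt=1).
Iteration 1: components of {Cap} -> Base = 1*2 = 2, Bracket = 1*1 = 1, Widget = 1*4 = 4.
Iteration 2: components of {Base,Bracket,Widget} -> Rod = 1*5 = 5, Shaft = 2*3 = 6.
Iteration 3: components of {Rod,Shaft} -> Gear = 5*2 = 10, Panel = 6*3 = 18.
Iteration 4: no further components; recursion stops.
SUM(amt) = 1 + 1 + 2 + 4 + 5 + 6 + 10 + 18 = 47.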